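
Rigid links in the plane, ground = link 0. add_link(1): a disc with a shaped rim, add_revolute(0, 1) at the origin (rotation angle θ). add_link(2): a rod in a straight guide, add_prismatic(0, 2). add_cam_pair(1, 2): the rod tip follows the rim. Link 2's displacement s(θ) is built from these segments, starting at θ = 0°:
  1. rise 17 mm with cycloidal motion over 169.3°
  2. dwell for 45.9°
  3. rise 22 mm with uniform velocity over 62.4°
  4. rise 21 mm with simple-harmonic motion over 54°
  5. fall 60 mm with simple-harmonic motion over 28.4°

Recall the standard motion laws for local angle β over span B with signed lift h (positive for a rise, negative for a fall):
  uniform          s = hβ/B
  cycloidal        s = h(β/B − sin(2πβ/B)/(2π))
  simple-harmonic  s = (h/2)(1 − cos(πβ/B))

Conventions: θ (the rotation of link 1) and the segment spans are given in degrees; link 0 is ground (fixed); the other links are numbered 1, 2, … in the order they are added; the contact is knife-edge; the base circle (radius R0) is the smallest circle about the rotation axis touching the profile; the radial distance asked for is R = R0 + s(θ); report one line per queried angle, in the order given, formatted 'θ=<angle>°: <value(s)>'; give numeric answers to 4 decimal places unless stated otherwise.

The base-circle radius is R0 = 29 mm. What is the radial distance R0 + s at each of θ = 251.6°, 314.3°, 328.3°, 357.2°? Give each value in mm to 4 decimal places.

segment 1 (0° to 169.3°, cycloidal, h = 17) is passed completely: s = 0.0000 + (17) = 17.0000
segment 2 (169.3° to 215.2°, dwell): s unchanged at 17.0000
θ = 251.6° falls in segment 3 (215.2° to 277.6°, uniform, h = 22): β = 251.6 − 215.2 = 36.4°, B = 62.4°; Δs = 22·36.4/62.4 = 12.8333; s = 17.0000 + 12.8333 = 29.8333
segment 3 (215.2° to 277.6°, uniform, h = 22) is passed completely: s = 17.0000 + (22) = 39.0000
θ = 314.3° falls in segment 4 (277.6° to 331.6°, simple-harmonic, h = 21): β = 314.3 − 277.6 = 36.7°, B = 54°; Δs = 21/2·(1 − cos(π·0.6796)) = 16.1159; s = 39.0000 + 16.1159 = 55.1159
θ = 328.3° falls in segment 4 (277.6° to 331.6°, simple-harmonic, h = 21): β = 328.3 − 277.6 = 50.7°, B = 54°; Δs = 21/2·(1 − cos(π·0.9389)) = 20.8071; s = 39.0000 + 20.8071 = 59.8071
segment 4 (277.6° to 331.6°, simple-harmonic, h = 21) is passed completely: s = 39.0000 + (21) = 60.0000
θ = 357.2° falls in segment 5 (331.6° to 360°, simple-harmonic, h = -60): β = 357.2 − 331.6 = 25.6°, B = 28.4°; Δs = -60/2·(1 − cos(π·0.9014)) = -58.5724; s = 60.0000 − 58.5724 = 1.4276
θ=251.6°: R = R0 + s = 29 + 29.8333 = 58.8333
θ=314.3°: R = R0 + s = 29 + 55.1159 = 84.1159
θ=328.3°: R = R0 + s = 29 + 59.8071 = 88.8071
θ=357.2°: R = R0 + s = 29 + 1.4276 = 30.4276

θ=251.6°: 58.8333
θ=314.3°: 84.1159
θ=328.3°: 88.8071
θ=357.2°: 30.4276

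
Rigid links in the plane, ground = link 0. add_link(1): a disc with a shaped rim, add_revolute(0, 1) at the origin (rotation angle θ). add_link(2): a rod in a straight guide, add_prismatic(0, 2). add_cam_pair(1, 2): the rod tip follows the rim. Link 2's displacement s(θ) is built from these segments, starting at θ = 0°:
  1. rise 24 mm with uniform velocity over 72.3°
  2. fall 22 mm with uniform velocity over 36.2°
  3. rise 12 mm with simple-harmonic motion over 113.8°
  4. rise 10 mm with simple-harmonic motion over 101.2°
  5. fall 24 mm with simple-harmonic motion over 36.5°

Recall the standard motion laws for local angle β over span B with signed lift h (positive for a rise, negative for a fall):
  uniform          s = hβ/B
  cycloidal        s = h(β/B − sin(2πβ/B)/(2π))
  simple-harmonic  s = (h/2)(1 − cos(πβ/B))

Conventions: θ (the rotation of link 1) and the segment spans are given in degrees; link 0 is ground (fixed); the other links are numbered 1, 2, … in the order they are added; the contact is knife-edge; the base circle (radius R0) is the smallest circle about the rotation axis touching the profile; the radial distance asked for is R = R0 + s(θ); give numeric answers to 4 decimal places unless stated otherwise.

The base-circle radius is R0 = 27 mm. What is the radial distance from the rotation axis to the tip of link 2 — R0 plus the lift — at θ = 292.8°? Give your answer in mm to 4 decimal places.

segment 1 (0° to 72.3°, uniform, h = 24) is passed completely: s = 0.0000 + (24) = 24.0000
segment 2 (72.3° to 108.5°, uniform, h = -22) is passed completely: s = 24.0000 + (-22) = 2.0000
segment 3 (108.5° to 222.3°, simple-harmonic, h = 12) is passed completely: s = 2.0000 + (12) = 14.0000
θ = 292.8° falls in segment 4 (222.3° to 323.5°, simple-harmonic, h = 10): β = 292.8 − 222.3 = 70.5°, B = 101.2°; Δs = 10/2·(1 − cos(π·0.6966)) = 7.8961; s = 14.0000 + 7.8961 = 21.8961
R = R0 + s = 27 + 21.8961 = 48.8961

48.8961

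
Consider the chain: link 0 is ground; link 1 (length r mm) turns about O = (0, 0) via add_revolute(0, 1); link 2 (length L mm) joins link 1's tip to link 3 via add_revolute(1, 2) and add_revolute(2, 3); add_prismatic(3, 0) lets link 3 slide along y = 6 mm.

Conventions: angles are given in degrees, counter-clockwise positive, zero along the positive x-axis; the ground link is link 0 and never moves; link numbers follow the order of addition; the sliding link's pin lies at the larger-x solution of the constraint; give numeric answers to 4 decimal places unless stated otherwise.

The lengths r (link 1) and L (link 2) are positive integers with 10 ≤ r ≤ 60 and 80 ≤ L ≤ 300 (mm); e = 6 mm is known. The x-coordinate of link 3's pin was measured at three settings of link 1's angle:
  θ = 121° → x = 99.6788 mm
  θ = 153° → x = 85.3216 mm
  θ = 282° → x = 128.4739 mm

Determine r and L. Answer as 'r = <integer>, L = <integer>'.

constraint per measurement: (x − r cos θ)² + (r sin θ − e)² = L²
subtracting the θ₁ and θ₂ equations cancels the r² and L² terms:
r = (x₁² − x₂²) / (2[(x₁cos θ₁ + e sin θ₁) − (x₂cos θ₂ + e sin θ₂)]) = 49.0003 → r = 49
L² = (x₁ − r cos θ₁)² + (r sin θ₁ − e)² = 16900.0098 → L = 130.0000 → L = 130
check at θ₃=282°: x = 128.4739 (printed 128.4739) ✓

r = 49, L = 130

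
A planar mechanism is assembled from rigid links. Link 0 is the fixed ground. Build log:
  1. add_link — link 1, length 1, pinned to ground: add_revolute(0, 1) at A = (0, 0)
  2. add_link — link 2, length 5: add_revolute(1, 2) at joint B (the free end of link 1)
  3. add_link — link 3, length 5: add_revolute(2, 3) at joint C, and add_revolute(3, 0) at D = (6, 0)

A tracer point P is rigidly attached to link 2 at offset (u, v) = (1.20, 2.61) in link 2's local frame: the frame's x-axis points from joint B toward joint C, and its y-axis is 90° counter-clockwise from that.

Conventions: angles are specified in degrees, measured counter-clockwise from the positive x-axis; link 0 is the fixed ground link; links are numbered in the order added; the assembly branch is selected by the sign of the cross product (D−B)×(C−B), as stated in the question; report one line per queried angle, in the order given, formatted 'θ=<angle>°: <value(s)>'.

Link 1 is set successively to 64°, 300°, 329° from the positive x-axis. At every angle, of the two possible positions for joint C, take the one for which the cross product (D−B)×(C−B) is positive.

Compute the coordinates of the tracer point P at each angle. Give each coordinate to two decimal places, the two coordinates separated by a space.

A=(0,0), D=(6.00,0)
θ=64°: B = A + 1.00·(cos64°, sin64°) = (0.4384, 0.8988)
θ=64°: |BD| = 5.6338
θ=64°: circle(B,5.00) ∩ circle(D,5.00): a=2.8169, h=4.1310
θ=64°:   candidates: C₊=(3.8782,4.5275) cross=23.273; C₋=(2.5601,-3.6287) cross=-23.273
θ=64°:   branch + wants cross > 0 → take C=(3.8782,4.5275) (cross=23.273)
θ=64°: ex = (C−B)/|BC| = (0.6880,0.7257); ey = (-0.7257,0.6880)
θ=64°: P = B + 1.20·ex + 2.61·ey = (-0.6302,3.5653)
θ=300°: B = A + 1.00·(cos300°, sin300°) = (0.5000, -0.8660)
θ=300°: |BD| = 5.5678
θ=300°: circle(B,5.00) ∩ circle(D,5.00): a=2.7839, h=4.1533
θ=300°:   candidates: C₊=(2.6040,3.6697) cross=23.125; C₋=(3.8960,-4.5358) cross=-23.125
θ=300°:   branch + wants cross > 0 → take C=(2.6040,3.6697) (cross=23.125)
θ=300°: ex = (C−B)/|BC| = (0.4208,0.9072); ey = (-0.9072,0.4208)
θ=300°: P = B + 1.20·ex + 2.61·ey = (-1.3627,1.3208)
θ=329°: B = A + 1.00·(cos329°, sin329°) = (0.8572, -0.5150)
θ=329°: |BD| = 5.1686
θ=329°: circle(B,5.00) ∩ circle(D,5.00): a=2.5843, h=4.2804
θ=329°:   candidates: C₊=(3.0021,4.0015) cross=22.123; C₋=(3.8551,-4.5166) cross=-22.123
θ=329°:   branch + wants cross > 0 → take C=(3.0021,4.0015) (cross=22.123)
θ=329°: ex = (C−B)/|BC| = (0.4290,0.9033); ey = (-0.9033,0.4290)
θ=329°: P = B + 1.20·ex + 2.61·ey = (-0.9857,1.6886)

θ=64°: -0.63 3.57
θ=300°: -1.36 1.32
θ=329°: -0.99 1.69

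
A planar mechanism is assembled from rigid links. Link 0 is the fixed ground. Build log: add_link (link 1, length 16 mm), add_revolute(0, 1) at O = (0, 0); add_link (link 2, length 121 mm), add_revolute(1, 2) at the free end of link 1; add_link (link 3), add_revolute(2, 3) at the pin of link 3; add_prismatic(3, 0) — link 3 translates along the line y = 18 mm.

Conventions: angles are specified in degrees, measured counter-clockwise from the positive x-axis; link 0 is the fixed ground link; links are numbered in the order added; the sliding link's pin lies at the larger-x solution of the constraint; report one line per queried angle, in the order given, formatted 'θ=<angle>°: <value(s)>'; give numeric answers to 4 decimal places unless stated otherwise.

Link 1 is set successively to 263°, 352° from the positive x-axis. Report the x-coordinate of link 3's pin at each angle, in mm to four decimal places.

geometry: r = 16 mm, L = 121 mm, e = 18 mm
θ=263°: crank pin P = (r cos θ, r sin θ) = (-1.949909, -15.880738)
θ=263°: h = r sin θ − e = -15.880738 − 18 = -33.880738
θ=263°: x = r cos θ + √(L² − h²) = -1.949909 + 116.159785 = 114.209875
θ=352°: crank pin P = (r cos θ, r sin θ) = (15.844289, -2.226770)
θ=352°: h = r sin θ − e = -2.226770 − 18 = -20.226770
θ=352°: x = r cos θ + √(L² − h²) = 15.844289 + 119.297434 = 135.141723

θ=263°: 114.2099
θ=352°: 135.1417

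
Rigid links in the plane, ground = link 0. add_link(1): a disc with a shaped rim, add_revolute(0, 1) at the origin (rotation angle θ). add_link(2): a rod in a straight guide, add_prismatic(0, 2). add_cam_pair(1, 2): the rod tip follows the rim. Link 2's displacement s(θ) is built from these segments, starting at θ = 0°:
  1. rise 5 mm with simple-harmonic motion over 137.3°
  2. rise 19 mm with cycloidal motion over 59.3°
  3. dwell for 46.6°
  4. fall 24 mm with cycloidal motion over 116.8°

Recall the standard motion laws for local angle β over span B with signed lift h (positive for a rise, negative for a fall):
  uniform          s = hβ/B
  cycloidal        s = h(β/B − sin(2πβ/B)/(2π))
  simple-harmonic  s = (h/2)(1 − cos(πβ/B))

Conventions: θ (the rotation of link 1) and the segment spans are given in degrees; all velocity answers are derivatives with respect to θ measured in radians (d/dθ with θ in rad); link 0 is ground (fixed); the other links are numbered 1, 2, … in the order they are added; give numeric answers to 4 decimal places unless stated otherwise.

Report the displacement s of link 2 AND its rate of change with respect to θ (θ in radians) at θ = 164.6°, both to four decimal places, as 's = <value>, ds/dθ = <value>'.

segment 1 (0° to 137.3°, simple-harmonic, h = 5) is passed completely: s = 0.0000 + (5) = 5.0000
θ = 164.6° falls in segment 2 (137.3° to 196.6°, cycloidal, h = 19): β = 164.6 − 137.3 = 27.3°, B = 59.3°; Δs = 19·(0.4604 − sin(2π·0.4604)/(2π)) = 8.0019; s = 5.0000 + 8.0019 = 13.0019
velocity in seg [137.3°–196.6°] (cycloidal), θ in radians: β = 27.3° = 0.4765 rad, B = 59.3° = 1.0350 rad; ds/dθ = (h/B)(1 − cos(2πβ/B)) = (19/1.0350)(1 − cos(2π·0.4604)) = 36.149525 mm/rad

s = 13.0019, ds/dθ = 36.1495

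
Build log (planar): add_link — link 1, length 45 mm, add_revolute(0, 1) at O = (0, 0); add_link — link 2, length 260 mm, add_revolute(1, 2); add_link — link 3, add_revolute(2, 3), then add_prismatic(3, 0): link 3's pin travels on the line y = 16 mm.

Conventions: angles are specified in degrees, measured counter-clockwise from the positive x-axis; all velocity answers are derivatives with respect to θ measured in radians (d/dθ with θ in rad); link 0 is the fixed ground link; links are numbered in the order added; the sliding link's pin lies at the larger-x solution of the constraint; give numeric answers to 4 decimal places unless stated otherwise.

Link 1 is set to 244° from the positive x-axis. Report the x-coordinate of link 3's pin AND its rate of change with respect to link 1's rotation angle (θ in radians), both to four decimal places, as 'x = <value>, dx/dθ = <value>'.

geometry: r = 45 mm, L = 260 mm, e = 16 mm
crank pin P = (r cos θ, r sin θ) = (-19.726702, -40.445732)
h = r sin θ − e = -40.445732 − 16 = -56.445732
x = r cos θ + √(L² − h²) = -19.726702 + 253.798895 = 234.072194
dx/dθ = −r sin θ − h·r cos θ/√(L² − h²) (θ in radians; h = -56.445732) = 36.058447

x = 234.0722, dx/dθ = 36.0584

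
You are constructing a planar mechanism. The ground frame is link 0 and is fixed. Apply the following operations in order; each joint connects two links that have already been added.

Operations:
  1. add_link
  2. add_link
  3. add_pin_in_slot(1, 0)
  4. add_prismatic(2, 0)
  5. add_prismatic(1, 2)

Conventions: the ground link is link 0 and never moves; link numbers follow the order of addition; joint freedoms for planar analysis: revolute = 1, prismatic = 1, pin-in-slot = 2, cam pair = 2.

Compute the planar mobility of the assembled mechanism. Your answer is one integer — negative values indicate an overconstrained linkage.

ground; <1,0,0>
#1 <2,0,0>
#2 <3,0,0>
PS:1↔0 J2 <3,0,1>
P:2↔0 J1 <3,1,1>
P:1↔2 J1 <3,2,1>
3×2 − 2×2 − 1×1 = 1

M = 1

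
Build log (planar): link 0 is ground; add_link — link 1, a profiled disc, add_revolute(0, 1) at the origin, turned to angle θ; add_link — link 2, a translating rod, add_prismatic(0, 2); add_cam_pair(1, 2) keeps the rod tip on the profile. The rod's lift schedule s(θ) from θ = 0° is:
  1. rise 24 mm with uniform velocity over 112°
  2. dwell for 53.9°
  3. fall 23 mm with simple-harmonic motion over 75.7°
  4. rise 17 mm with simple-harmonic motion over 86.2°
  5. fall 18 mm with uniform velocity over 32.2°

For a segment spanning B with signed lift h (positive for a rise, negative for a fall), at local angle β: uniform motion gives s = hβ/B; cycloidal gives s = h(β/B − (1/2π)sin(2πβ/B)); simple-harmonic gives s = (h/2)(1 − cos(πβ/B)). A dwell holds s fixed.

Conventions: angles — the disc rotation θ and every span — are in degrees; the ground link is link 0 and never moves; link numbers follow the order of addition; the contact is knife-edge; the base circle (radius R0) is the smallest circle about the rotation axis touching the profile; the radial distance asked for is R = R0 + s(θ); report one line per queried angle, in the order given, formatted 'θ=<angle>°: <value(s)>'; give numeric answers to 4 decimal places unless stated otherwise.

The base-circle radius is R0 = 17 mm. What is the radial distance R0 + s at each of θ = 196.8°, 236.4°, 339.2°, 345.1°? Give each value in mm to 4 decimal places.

seg 1 [0°–112°] uniform, h=24: full span → s += 24 → s = 24.0000
seg 2 [112°–165.9°] dwell: s stays 24.0000
seg 3 [165.9°–241.6°] simple-harmonic, h=-23: θ=196.8° here. β=30.9, B=75.7. -23/2·(1 − cos(π·0.4082)) = -8.2289 → s = 15.7711
seg 3 [165.9°–241.6°] simple-harmonic, h=-23: θ=236.4° here. β=70.5, B=75.7. -23/2·(1 − cos(π·0.9313)) = -22.7333 → s = 1.2667
seg 3 [165.9°–241.6°] simple-harmonic, h=-23: full span → s += -23 → s = 1.0000
seg 4 [241.6°–327.8°] simple-harmonic, h=17: full span → s += 17 → s = 18.0000
seg 5 [327.8°–360°] uniform, h=-18: θ=339.2° here. β=11.4, B=32.2. -18·11.4/32.2 = -6.3727 → s = 11.6273
seg 5 [327.8°–360°] uniform, h=-18: θ=345.1° here. β=17.3, B=32.2. -18·17.3/32.2 = -9.6708 → s = 8.3292
θ=196.8°: R = R0 + s = 17 + 15.7711 = 32.7711
θ=236.4°: R = R0 + s = 17 + 1.2667 = 18.2667
θ=339.2°: R = R0 + s = 17 + 11.6273 = 28.6273
θ=345.1°: R = R0 + s = 17 + 8.3292 = 25.3292

θ=196.8°: 32.7711
θ=236.4°: 18.2667
θ=339.2°: 28.6273
θ=345.1°: 25.3292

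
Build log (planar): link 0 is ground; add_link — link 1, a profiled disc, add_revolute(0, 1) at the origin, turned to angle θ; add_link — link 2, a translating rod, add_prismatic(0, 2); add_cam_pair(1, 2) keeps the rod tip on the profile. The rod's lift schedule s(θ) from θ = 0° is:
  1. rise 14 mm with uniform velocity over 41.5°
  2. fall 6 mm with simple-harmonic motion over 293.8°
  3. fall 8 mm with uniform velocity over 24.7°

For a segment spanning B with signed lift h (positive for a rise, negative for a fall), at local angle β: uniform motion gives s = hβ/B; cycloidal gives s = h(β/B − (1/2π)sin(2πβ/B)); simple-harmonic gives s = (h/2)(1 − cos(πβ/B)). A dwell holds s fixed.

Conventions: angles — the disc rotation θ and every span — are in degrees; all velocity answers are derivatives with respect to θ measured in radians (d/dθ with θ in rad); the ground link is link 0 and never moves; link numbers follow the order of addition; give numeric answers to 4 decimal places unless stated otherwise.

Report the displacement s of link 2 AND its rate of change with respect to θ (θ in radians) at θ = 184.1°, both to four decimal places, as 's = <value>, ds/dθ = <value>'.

seg 1 [0°–41.5°] uniform, h=14: full span → s += 14 → s = 14.0000
seg 2 [41.5°–335.3°] simple-harmonic, h=-6: θ=184.1° here. β=142.6, B=293.8. -6/2·(1 − cos(π·0.4854)) = -2.8621 → s = 11.1379
velocity in seg [41.5°–335.3°] (simple-harmonic), θ in radians: β = 142.6° = 2.4888 rad, B = 293.8° = 5.1278 rad; ds/dθ = (πh/(2B)) sin(πβ/B) = (π·(-6)/(2·5.1278)) sin(π·0.4854) = -1.836042 mm/rad

s = 11.1379, ds/dθ = -1.8360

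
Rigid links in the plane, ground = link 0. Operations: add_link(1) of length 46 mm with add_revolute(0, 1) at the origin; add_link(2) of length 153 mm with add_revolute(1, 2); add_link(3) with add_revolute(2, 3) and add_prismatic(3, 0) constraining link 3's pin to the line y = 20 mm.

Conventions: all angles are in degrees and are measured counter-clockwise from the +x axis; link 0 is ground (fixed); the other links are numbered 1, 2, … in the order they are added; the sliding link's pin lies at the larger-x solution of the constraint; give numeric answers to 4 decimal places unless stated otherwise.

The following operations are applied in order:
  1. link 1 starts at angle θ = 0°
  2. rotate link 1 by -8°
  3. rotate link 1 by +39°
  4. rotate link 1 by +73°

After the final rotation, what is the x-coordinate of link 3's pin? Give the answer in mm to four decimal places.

geometry: r = 46 mm, L = 153 mm, e = 20 mm; θ starts at 0°
rotate link 1 by -8°: θ ← 0° -8° = -8°
rotate link 1 by +39°: θ ← -8° +39° = 31°
rotate link 1 by +73°: θ ← 31° +73° = 104°
crank pin P = (r cos θ, r sin θ) = (-11.128407, 44.633603)
h = r sin θ − e = 44.633603 − 20 = 24.633603
x = r cos θ + √(L² − h²) = -11.128407 + 151.003926 = 139.875519

139.8755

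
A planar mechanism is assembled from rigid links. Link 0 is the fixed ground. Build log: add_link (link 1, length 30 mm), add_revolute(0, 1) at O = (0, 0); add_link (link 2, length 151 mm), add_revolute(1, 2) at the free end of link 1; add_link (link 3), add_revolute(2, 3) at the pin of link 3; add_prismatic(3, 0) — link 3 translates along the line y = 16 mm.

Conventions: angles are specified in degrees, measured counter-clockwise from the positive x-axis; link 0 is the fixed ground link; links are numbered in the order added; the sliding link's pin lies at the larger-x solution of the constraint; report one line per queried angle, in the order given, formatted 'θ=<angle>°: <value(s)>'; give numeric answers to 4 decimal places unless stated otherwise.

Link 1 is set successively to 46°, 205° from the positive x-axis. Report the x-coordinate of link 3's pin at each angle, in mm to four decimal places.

geometry: r = 30 mm, L = 151 mm, e = 16 mm
θ=46°: crank pin P = (r cos θ, r sin θ) = (20.839751, 21.580194)
θ=46°: h = r sin θ − e = 21.580194 − 16 = 5.580194
θ=46°: x = r cos θ + √(L² − h²) = 20.839751 + 150.896857 = 171.736608
θ=205°: crank pin P = (r cos θ, r sin θ) = (-27.189234, -12.678548)
θ=205°: h = r sin θ − e = -12.678548 − 16 = -28.678548
θ=205°: x = r cos θ + √(L² − h²) = -27.189234 + 148.251613 = 121.062380

θ=46°: 171.7366
θ=205°: 121.0624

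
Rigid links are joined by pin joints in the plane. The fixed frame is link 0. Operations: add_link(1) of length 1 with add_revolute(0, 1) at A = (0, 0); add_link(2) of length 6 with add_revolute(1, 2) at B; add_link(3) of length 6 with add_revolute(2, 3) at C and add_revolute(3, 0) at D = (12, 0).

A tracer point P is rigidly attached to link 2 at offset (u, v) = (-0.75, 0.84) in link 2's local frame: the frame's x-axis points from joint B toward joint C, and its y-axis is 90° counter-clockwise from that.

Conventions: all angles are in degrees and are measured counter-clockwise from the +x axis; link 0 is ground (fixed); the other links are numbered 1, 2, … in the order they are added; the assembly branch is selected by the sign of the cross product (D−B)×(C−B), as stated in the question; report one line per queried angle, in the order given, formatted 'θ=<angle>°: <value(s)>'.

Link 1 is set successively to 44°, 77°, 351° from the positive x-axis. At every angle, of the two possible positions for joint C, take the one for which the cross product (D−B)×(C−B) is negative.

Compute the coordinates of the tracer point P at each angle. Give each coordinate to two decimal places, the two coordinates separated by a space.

A=(0,0), D=(12.00,0)
θ=44°: B = A + 1.00·(cos44°, sin44°) = (0.7193, 0.6947)
θ=44°: |BD| = 11.3020
θ=44°: circle(B,6.00) ∩ circle(D,6.00): a=5.6510, h=2.0164
θ=44°:   candidates: C₊=(6.4836,2.3600) cross=22.790; C₋=(6.2357,-1.6653) cross=-22.790
θ=44°:   branch - wants cross < 0 → take C=(6.2357,-1.6653) (cross=-22.790)
θ=44°: ex = (C−B)/|BC| = (0.9194,-0.3933); ey = (0.3933,0.9194)
θ=44°: P = B + -0.75·ex + 0.84·ey = (0.3602,1.7619)
θ=77°: B = A + 1.00·(cos77°, sin77°) = (0.2250, 0.9744)
θ=77°: |BD| = 11.8153
θ=77°: circle(B,6.00) ∩ circle(D,6.00): a=5.9076, h=1.0487
θ=77°:   candidates: C₊=(6.1990,1.5323) cross=12.390; C₋=(6.0260,-0.5579) cross=-12.390
θ=77°:   branch - wants cross < 0 → take C=(6.0260,-0.5579) (cross=-12.390)
θ=77°: ex = (C−B)/|BC| = (0.9668,-0.2554); ey = (0.2554,0.9668)
θ=77°: P = B + -0.75·ex + 0.84·ey = (-0.2857,1.9781)
θ=351°: B = A + 1.00·(cos351°, sin351°) = (0.9877, -0.1564)
θ=351°: |BD| = 11.0134
θ=351°: circle(B,6.00) ∩ circle(D,6.00): a=5.5067, h=2.3825
θ=351°:   candidates: C₊=(6.4600,2.3040) cross=26.239; C₋=(6.5277,-2.4604) cross=-26.239
θ=351°:   branch - wants cross < 0 → take C=(6.5277,-2.4604) (cross=-26.239)
θ=351°: ex = (C−B)/|BC| = (0.9233,-0.3840); ey = (0.3840,0.9233)
θ=351°: P = B + -0.75·ex + 0.84·ey = (0.6177,0.9072)

θ=44°: 0.36 1.76
θ=77°: -0.29 1.98
θ=351°: 0.62 0.91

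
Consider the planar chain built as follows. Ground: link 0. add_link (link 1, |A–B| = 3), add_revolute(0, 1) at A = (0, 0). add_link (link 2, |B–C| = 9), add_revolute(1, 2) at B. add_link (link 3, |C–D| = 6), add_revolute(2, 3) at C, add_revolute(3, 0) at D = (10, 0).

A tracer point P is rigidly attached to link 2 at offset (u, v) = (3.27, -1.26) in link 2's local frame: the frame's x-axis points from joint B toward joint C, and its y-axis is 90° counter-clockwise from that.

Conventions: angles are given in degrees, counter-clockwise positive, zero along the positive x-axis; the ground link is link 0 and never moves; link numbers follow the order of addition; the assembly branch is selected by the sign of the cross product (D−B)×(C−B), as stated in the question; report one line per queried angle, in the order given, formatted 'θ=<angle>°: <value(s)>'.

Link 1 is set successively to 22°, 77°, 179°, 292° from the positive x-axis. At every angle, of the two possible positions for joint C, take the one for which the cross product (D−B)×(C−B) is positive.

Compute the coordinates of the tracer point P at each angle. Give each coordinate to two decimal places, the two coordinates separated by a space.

A=(0,0), D=(10.00,0)
θ=22°: B = A + 3.00·(cos22°, sin22°) = (2.7816, 1.1238)
θ=22°: |BD| = 7.3054
θ=22°: circle(B,9.00) ∩ circle(D,6.00): a=6.7326, h=5.9726
θ=22°:   candidates: C₊=(10.3528,5.9896) cross=43.632; C₋=(8.5152,-5.8134) cross=-43.632
θ=22°:   branch + wants cross > 0 → take C=(10.3528,5.9896) (cross=43.632)
θ=22°: ex = (C−B)/|BC| = (0.8413,0.5406); ey = (-0.5406,0.8413)
θ=22°: P = B + 3.27·ex + -1.26·ey = (6.2137,1.8317)
θ=77°: B = A + 3.00·(cos77°, sin77°) = (0.6749, 2.9231)
θ=77°: |BD| = 9.7726
θ=77°: circle(B,9.00) ∩ circle(D,6.00): a=7.1886, h=5.4151
θ=77°:   candidates: C₊=(9.1541,5.9401) cross=52.919; C₋=(5.9146,-4.3943) cross=-52.919
θ=77°:   branch + wants cross > 0 → take C=(9.1541,5.9401) (cross=52.919)
θ=77°: ex = (C−B)/|BC| = (0.9421,0.3352); ey = (-0.3352,0.9421)
θ=77°: P = B + 3.27·ex + -1.26·ey = (4.1780,2.8322)
θ=179°: B = A + 3.00·(cos179°, sin179°) = (-2.9995, 0.0524)
θ=179°: |BD| = 12.9996
θ=179°: circle(B,9.00) ∩ circle(D,6.00): a=8.2306, h=3.6410
θ=179°:   candidates: C₊=(5.2457,3.6601) cross=47.331; C₋=(5.2164,-3.6217) cross=-47.331
θ=179°:   branch + wants cross > 0 → take C=(5.2457,3.6601) (cross=47.331)
θ=179°: ex = (C−B)/|BC| = (0.9161,0.4009); ey = (-0.4009,0.9161)
θ=179°: P = B + 3.27·ex + -1.26·ey = (0.5013,0.2088)
θ=292°: B = A + 3.00·(cos292°, sin292°) = (1.1238, -2.7816)
θ=292°: |BD| = 9.3018
θ=292°: circle(B,9.00) ∩ circle(D,6.00): a=7.0698, h=5.5694
θ=292°:   candidates: C₊=(6.2047,4.6471) cross=51.805; C₋=(9.5355,-5.9820) cross=-51.805
θ=292°:   branch + wants cross > 0 → take C=(6.2047,4.6471) (cross=51.805)
θ=292°: ex = (C−B)/|BC| = (0.5645,0.8254); ey = (-0.8254,0.5645)
θ=292°: P = B + 3.27·ex + -1.26·ey = (4.0099,-0.7938)

θ=22°: 6.21 1.83
θ=77°: 4.18 2.83
θ=179°: 0.50 0.21
θ=292°: 4.01 -0.79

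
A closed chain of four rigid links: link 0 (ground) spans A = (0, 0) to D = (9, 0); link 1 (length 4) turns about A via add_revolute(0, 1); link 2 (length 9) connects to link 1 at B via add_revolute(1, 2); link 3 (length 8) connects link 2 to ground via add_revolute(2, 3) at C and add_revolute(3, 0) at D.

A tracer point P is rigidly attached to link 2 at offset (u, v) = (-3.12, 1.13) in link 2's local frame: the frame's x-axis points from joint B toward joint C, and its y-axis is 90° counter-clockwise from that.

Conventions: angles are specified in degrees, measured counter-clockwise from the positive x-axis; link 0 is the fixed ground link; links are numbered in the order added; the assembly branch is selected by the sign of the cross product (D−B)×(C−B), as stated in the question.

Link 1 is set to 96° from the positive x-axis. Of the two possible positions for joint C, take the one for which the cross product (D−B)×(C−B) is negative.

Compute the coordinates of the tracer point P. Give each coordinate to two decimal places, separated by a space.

A=(0,0), D=(9.00,0)
B = A + 4.00·(cos96°, sin96°) = (-0.4181, 3.9781)
|BD| = 10.2238
circle(B,9.00) ∩ circle(D,8.00): a=5.9433, h=6.7585
  candidates: C₊=(7.6866,7.8914) cross=69.098; C₋=(2.4271,-4.5603) cross=-69.098
  branch - wants cross < 0 → take C=(2.4271,-4.5603) (cross=-69.098)
ex = (C−B)/|BC| = (0.3161,-0.9487); ey = (0.9487,0.3161)
P = B + -3.12·ex + 1.13·ey = (-0.3324,7.2953)

-0.33 7.30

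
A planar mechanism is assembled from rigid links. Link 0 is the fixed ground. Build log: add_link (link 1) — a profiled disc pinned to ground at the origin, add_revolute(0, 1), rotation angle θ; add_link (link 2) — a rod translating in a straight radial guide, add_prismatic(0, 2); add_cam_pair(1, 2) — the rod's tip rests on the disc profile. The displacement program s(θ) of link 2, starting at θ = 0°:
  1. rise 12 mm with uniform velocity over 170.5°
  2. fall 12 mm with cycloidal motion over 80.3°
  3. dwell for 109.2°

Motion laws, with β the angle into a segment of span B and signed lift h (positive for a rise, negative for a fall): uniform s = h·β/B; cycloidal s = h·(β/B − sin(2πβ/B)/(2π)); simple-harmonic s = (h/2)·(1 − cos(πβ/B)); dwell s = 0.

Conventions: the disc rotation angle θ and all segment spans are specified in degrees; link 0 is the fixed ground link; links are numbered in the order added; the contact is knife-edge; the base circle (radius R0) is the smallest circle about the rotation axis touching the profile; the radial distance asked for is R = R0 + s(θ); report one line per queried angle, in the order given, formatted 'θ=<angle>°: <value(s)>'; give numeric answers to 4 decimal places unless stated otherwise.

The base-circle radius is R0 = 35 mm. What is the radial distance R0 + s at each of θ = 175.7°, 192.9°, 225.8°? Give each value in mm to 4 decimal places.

seg 1 [0°–170.5°] uniform, h=12: full span → s += 12 → s = 12.0000
seg 2 [170.5°–250.8°] cycloidal, h=-12: θ=175.7° here. β=5.2, B=80.3. -12·(0.0648 − sin(2π·0.0648)/(2π)) = -0.0213 → s = 11.9787
seg 2 [170.5°–250.8°] cycloidal, h=-12: θ=192.9° here. β=22.4, B=80.3. -12·(0.2790 − sin(2π·0.2790)/(2π)) = -1.4691 → s = 10.5309
seg 2 [170.5°–250.8°] cycloidal, h=-12: θ=225.8° here. β=55.3, B=80.3. -12·(0.6887 − sin(2π·0.6887)/(2π)) = -10.0338 → s = 1.9662
θ=175.7°: R = R0 + s = 35 + 11.9787 = 46.9787
θ=192.9°: R = R0 + s = 35 + 10.5309 = 45.5309
θ=225.8°: R = R0 + s = 35 + 1.9662 = 36.9662

θ=175.7°: 46.9787
θ=192.9°: 45.5309
θ=225.8°: 36.9662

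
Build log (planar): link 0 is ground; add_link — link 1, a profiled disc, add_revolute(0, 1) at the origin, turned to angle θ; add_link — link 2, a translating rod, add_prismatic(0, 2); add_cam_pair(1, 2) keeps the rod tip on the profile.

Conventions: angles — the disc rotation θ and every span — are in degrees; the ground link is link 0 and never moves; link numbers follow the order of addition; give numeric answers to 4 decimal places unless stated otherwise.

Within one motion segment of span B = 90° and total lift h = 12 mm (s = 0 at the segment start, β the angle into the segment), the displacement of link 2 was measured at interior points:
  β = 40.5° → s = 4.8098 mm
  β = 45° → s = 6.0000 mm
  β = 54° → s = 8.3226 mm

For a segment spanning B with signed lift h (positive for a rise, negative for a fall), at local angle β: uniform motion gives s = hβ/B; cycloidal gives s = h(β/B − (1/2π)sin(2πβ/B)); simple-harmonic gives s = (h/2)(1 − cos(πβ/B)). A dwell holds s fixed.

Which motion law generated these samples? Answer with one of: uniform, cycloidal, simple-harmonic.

candidates at β/B = r: uniform s = h·r (linear in β); cycloidal s = h·(r − sin(2πr)/(2π)); simple-harmonic s = (h/2)(1 − cos(πr))
β=40.5°: printed 4.8098 | uniform 5.4000, cycloidal 4.8098, simple-harmonic 5.0614
β=45°: printed 6.0000 | uniform 6.0000, cycloidal 6.0000, simple-harmonic 6.0000
β=54°: printed 8.3226 | uniform 7.2000, cycloidal 8.3226, simple-harmonic 7.8541
only one law matches every sample → cycloidal

cycloidal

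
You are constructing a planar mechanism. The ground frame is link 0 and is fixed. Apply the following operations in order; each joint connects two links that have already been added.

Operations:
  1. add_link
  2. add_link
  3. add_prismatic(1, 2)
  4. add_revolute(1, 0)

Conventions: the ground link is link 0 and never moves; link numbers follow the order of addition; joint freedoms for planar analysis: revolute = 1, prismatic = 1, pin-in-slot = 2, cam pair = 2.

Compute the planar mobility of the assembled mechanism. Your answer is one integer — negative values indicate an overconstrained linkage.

ground; <1,0,0>
#1 <2,0,0>
#2 <3,0,0>
P:1↔2 J1 <3,1,0>
R:1↔0 J1 <3,2,0>
3×2 − 2×2 − 1×0 = 2

M = 2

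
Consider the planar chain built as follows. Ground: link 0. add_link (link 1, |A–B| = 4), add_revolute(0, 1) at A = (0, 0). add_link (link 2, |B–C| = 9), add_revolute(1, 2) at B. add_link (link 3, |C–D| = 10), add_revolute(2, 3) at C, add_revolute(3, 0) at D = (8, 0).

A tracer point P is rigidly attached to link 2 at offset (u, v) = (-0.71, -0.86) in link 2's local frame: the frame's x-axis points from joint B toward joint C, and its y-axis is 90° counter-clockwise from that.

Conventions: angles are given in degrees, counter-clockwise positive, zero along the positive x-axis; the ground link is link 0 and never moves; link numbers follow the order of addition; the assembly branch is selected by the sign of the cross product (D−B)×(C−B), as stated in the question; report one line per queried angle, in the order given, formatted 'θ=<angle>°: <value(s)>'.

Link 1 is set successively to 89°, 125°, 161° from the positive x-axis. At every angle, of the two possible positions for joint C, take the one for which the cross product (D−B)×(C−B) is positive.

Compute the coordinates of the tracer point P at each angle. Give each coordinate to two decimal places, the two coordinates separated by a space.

A=(0,0), D=(8.00,0)
θ=89°: B = A + 4.00·(cos89°, sin89°) = (0.0698, 3.9994)
θ=89°: |BD| = 8.8816
θ=89°: circle(B,9.00) ∩ circle(D,10.00): a=3.3712, h=8.3448
θ=89°:   candidates: C₊=(6.8375,9.9322) cross=74.115; C₋=(-0.6778,-4.9695) cross=-74.115
θ=89°:   branch + wants cross > 0 → take C=(6.8375,9.9322) (cross=74.115)
θ=89°: ex = (C−B)/|BC| = (0.7520,0.6592); ey = (-0.6592,0.7520)
θ=89°: P = B + -0.71·ex + -0.86·ey = (0.1028,2.8847)
θ=125°: B = A + 4.00·(cos125°, sin125°) = (-2.2943, 3.2766)
θ=125°: |BD| = 10.8032
θ=125°: circle(B,9.00) ∩ circle(D,10.00): a=4.5222, h=7.7814
θ=125°:   candidates: C₊=(4.3750,9.3198) cross=84.063; C₋=(-0.3452,-5.5098) cross=-84.063
θ=125°:   branch + wants cross > 0 → take C=(4.3750,9.3198) (cross=84.063)
θ=125°: ex = (C−B)/|BC| = (0.7410,0.6715); ey = (-0.6715,0.7410)
θ=125°: P = B + -0.71·ex + -0.86·ey = (-2.2430,2.1626)
θ=161°: B = A + 4.00·(cos161°, sin161°) = (-3.7821, 1.3023)
θ=161°: |BD| = 11.8538
θ=161°: circle(B,9.00) ∩ circle(D,10.00): a=5.1255, h=7.3979
θ=161°:   candidates: C₊=(2.1251,8.0923) cross=87.694; C₋=(0.4996,-6.6140) cross=-87.694
θ=161°:   branch + wants cross > 0 → take C=(2.1251,8.0923) (cross=87.694)
θ=161°: ex = (C−B)/|BC| = (0.6564,0.7545); ey = (-0.7545,0.6564)
θ=161°: P = B + -0.71·ex + -0.86·ey = (-3.5993,0.2021)

θ=89°: 0.10 2.88
θ=125°: -2.24 2.16
θ=161°: -3.60 0.20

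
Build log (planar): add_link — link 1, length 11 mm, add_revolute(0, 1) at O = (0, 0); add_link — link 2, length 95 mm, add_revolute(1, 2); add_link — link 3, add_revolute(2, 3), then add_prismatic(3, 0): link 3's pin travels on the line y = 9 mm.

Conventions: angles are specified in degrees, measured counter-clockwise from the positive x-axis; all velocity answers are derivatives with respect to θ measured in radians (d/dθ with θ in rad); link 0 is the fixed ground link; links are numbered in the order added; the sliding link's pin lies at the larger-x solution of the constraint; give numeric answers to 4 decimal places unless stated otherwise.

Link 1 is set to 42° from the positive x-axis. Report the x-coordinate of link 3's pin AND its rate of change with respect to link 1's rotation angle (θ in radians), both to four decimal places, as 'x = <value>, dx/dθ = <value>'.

geometry: r = 11 mm, L = 95 mm, e = 9 mm
crank pin P = (r cos θ, r sin θ) = (8.174593, 7.360437)
h = r sin θ − e = 7.360437 − 9 = -1.639563
x = r cos θ + √(L² − h²) = 8.174593 + 94.985851 = 103.160444
dx/dθ = −r sin θ − h·r cos θ/√(L² − h²) (θ in radians; h = -1.639563) = -7.219334

x = 103.1604, dx/dθ = -7.2193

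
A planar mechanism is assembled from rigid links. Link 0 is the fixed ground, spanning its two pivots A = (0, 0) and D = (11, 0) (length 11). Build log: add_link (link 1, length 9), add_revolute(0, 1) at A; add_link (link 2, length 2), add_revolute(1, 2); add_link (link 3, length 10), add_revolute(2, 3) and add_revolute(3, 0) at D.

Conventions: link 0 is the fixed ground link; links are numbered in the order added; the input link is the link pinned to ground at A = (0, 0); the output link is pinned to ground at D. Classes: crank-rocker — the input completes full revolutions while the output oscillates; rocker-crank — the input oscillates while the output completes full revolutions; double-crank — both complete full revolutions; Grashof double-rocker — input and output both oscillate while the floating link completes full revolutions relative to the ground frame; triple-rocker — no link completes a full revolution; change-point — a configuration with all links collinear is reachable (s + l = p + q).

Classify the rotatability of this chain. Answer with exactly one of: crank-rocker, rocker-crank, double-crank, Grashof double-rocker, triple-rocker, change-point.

lengths: ground=11, input=9, coupler=2, output=10
sorted: s=2 (shortest), l=11 (longest), p+q=19
s + l = 13 vs p + q = 19
s + l < p + q (Grashof) with shortest = coupler link → Grashof double-rocker

Grashof double-rocker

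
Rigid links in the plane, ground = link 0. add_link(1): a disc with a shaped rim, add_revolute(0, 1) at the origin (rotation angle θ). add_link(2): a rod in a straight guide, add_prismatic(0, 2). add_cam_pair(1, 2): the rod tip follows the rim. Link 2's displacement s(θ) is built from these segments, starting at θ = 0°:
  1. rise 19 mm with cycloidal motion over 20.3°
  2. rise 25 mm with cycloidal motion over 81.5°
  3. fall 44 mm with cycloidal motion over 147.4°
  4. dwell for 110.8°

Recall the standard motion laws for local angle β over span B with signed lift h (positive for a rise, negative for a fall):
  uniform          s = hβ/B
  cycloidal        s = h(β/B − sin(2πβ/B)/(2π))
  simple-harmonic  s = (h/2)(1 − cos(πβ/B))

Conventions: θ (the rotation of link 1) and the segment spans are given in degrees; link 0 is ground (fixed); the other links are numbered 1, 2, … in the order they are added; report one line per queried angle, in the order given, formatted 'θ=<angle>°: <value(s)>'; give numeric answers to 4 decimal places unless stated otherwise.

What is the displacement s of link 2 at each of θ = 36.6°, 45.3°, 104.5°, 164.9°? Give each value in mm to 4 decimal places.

segment 1 (0° to 20.3°, cycloidal, h = 19) is passed completely: s = 0.0000 + (19) = 19.0000
θ = 36.6° falls in segment 2 (20.3° to 101.8°, cycloidal, h = 25): β = 36.6 − 20.3 = 16.3°, B = 81.5°; Δs = 25·(0.2000 − sin(2π·0.2000)/(2π)) = 1.2159; s = 19.0000 + 1.2159 = 20.2159
θ = 45.3° falls in segment 2 (20.3° to 101.8°, cycloidal, h = 25): β = 45.3 − 20.3 = 25°, B = 81.5°; Δs = 25·(0.3067 − sin(2π·0.3067)/(2π)) = 3.9401; s = 19.0000 + 3.9401 = 22.9401
segment 2 (20.3° to 101.8°, cycloidal, h = 25) is passed completely: s = 19.0000 + (25) = 44.0000
θ = 104.5° falls in segment 3 (101.8° to 249.2°, cycloidal, h = -44): β = 104.5 − 101.8 = 2.7°, B = 147.4°; Δs = -44·(0.0183 − sin(2π·0.0183)/(2π)) = -0.0018; s = 44.0000 − 0.0018 = 43.9982
θ = 164.9° falls in segment 3 (101.8° to 249.2°, cycloidal, h = -44): β = 164.9 − 101.8 = 63.1°, B = 147.4°; Δs = -44·(0.4281 − sin(2π·0.4281)/(2π)) = -15.7782; s = 44.0000 − 15.7782 = 28.2218

θ=36.6°: 20.2159
θ=45.3°: 22.9401
θ=104.5°: 43.9982
θ=164.9°: 28.2218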